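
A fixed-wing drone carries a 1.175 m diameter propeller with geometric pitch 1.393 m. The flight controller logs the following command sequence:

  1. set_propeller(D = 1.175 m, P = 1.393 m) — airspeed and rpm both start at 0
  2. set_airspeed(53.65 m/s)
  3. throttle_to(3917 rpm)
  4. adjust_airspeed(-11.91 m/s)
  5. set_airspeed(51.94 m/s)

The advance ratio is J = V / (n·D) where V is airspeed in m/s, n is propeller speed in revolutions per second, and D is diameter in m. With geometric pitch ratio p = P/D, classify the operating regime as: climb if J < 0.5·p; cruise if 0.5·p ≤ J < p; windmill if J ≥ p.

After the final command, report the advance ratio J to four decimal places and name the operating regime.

set_propeller: D = 1.175 m, P = 1.393 m (p = P/D = 1.185532); state ← (V=0, rpm=0)
set_airspeed(53.65): V ← 53.65 m/s
throttle_to(3917): rpm ← 3917
adjust_airspeed(-11.91): V ← 53.65 -11.91 = 41.74 m/s
set_airspeed(51.94): V ← 51.94 m/s
final state: V = 51.94 m/s, rpm = 3917 → n = rpm/60 = 65.283333 rev/s
J = V / (n·D) = 51.94 / (65.283333 × 1.175) = 0.677114
regime bands: climb J<0.5928 | cruise [0.5928, 1.1855) | windmill J≥1.1855
J = 0.6771 → cruise

J = 0.6771, regime = cruise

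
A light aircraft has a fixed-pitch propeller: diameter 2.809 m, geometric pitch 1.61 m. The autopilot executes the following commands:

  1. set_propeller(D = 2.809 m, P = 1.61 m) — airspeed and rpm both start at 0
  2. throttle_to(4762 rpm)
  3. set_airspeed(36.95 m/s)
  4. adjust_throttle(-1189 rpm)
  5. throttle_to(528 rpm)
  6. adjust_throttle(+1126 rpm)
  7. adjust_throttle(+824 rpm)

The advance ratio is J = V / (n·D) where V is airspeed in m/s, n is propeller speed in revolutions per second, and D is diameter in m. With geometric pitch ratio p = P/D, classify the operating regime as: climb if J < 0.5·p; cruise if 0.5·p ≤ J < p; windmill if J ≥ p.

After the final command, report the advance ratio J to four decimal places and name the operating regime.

J = 0.3185, regime = cruise

set_propeller: D = 2.809 m, P = 1.61 m (p = P/D = 0.573158); state ← (V=0, rpm=0)
throttle_to(4762): rpm ← 4762
set_airspeed(36.95): V ← 36.95 m/s
adjust_throttle(-1189): rpm ← 4762 -1189 = 3573
throttle_to(528): rpm ← 528
adjust_throttle(+1126): rpm ← 528 +1126 = 1654
adjust_throttle(+824): rpm ← 1654 +824 = 2478
final state: V = 36.95 m/s, rpm = 2478 → n = rpm/60 = 41.300000 rev/s
J = V / (n·D) = 36.95 / (41.300000 × 2.809) = 0.318502
regime bands: climb J<0.2866 | cruise [0.2866, 0.5732) | windmill J≥0.5732
J = 0.3185 → cruise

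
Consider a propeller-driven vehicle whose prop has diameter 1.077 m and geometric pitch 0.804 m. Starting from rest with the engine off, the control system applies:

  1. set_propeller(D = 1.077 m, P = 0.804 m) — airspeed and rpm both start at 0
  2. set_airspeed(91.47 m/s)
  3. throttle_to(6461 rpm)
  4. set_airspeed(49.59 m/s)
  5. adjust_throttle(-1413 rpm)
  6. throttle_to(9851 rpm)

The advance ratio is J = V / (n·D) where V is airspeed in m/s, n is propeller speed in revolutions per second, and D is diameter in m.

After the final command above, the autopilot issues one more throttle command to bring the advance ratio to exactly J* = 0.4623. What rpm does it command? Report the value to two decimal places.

rpm = 5975.93

set_propeller: D = 1.077 m, P = 0.804 m (p = P/D = 0.746518); state ← (V=0, rpm=0)
set_airspeed(91.47): V ← 91.47 m/s
throttle_to(6461): rpm ← 6461
set_airspeed(49.59): V ← 49.59 m/s
adjust_throttle(-1413): rpm ← 6461 -1413 = 5048
throttle_to(9851): rpm ← 9851
final state: V = 49.59 m/s, rpm = 9851 → n = rpm/60 = 164.183333 rev/s
target J* = 0.4623; solve J* = V/(n·D) for n: n = V/(J*·D) = 49.59/(0.4623 × 1.077) = 99.598893 rev/s
rpm = 60·n = 5975.933581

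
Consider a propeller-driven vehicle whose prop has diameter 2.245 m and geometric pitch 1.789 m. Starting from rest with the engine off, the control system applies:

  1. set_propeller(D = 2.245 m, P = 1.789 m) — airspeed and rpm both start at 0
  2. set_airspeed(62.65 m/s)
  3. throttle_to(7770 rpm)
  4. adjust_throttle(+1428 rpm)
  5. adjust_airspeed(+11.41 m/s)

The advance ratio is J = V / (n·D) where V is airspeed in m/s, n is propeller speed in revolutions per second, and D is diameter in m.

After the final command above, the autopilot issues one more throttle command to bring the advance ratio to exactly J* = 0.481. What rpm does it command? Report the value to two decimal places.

rpm = 4115.04

set_propeller: D = 2.245 m, P = 1.789 m (p = P/D = 0.796882); state ← (V=0, rpm=0)
set_airspeed(62.65): V ← 62.65 m/s
throttle_to(7770): rpm ← 7770
adjust_throttle(+1428): rpm ← 7770 +1428 = 9198
adjust_airspeed(+11.41): V ← 62.65 +11.41 = 74.06 m/s
final state: V = 74.06 m/s, rpm = 9198 → n = rpm/60 = 153.300000 rev/s
target J* = 0.481; solve J* = V/(n·D) for n: n = V/(J*·D) = 74.06/(0.481 × 2.245) = 68.583917 rev/s
rpm = 60·n = 4115.035028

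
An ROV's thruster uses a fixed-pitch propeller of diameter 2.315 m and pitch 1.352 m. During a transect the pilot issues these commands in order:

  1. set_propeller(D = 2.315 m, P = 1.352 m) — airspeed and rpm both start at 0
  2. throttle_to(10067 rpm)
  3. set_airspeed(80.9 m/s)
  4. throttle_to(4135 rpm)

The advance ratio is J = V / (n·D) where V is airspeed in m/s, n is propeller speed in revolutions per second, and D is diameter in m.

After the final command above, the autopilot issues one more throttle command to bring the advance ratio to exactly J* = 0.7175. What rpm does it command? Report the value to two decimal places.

set_propeller: D = 2.315 m, P = 1.352 m (p = P/D = 0.584017); state ← (V=0, rpm=0)
throttle_to(10067): rpm ← 10067
set_airspeed(80.9): V ← 80.9 m/s
throttle_to(4135): rpm ← 4135
final state: V = 80.9 m/s, rpm = 4135 → n = rpm/60 = 68.916667 rev/s
target J* = 0.7175; solve J* = V/(n·D) for n: n = V/(J*·D) = 80.9/(0.7175 × 2.315) = 48.705233 rev/s
rpm = 60·n = 2922.313950

rpm = 2922.31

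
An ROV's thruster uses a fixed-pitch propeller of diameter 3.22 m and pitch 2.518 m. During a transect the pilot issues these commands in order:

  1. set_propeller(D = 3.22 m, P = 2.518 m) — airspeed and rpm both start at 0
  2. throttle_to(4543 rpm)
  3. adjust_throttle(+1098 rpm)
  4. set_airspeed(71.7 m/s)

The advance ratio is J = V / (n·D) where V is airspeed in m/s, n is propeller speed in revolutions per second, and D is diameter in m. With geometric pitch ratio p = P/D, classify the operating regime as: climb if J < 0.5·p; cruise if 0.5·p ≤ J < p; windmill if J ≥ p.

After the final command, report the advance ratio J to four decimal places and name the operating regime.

set_propeller: D = 3.22 m, P = 2.518 m (p = P/D = 0.781988); state ← (V=0, rpm=0)
throttle_to(4543): rpm ← 4543
adjust_throttle(+1098): rpm ← 4543 +1098 = 5641
set_airspeed(71.7): V ← 71.7 m/s
final state: V = 71.7 m/s, rpm = 5641 → n = rpm/60 = 94.016667 rev/s
J = V / (n·D) = 71.7 / (94.016667 × 3.22) = 0.236842
regime bands: climb J<0.3910 | cruise [0.3910, 0.7820) | windmill J≥0.7820
J = 0.2368 → climb

J = 0.2368, regime = climb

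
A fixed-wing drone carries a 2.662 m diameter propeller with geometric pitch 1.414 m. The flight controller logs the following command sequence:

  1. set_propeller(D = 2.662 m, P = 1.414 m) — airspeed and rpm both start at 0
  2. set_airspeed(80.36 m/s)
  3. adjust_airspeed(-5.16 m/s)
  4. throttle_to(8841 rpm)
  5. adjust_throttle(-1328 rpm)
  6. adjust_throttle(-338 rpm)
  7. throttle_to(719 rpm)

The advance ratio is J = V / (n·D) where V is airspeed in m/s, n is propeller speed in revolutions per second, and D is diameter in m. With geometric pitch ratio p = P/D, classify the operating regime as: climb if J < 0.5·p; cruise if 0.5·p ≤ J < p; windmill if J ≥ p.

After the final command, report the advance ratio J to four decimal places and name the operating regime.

J = 2.3574, regime = windmill

set_propeller: D = 2.662 m, P = 1.414 m (p = P/D = 0.531180); state ← (V=0, rpm=0)
set_airspeed(80.36): V ← 80.36 m/s
adjust_airspeed(-5.16): V ← 80.36 -5.16 = 75.2 m/s
throttle_to(8841): rpm ← 8841
adjust_throttle(-1328): rpm ← 8841 -1328 = 7513
adjust_throttle(-338): rpm ← 7513 -338 = 7175
throttle_to(719): rpm ← 719
final state: V = 75.2 m/s, rpm = 719 → n = rpm/60 = 11.983333 rev/s
J = V / (n·D) = 75.2 / (11.983333 × 2.662) = 2.357394
regime bands: climb J<0.2656 | cruise [0.2656, 0.5312) | windmill J≥0.5312
J = 2.3574 → windmill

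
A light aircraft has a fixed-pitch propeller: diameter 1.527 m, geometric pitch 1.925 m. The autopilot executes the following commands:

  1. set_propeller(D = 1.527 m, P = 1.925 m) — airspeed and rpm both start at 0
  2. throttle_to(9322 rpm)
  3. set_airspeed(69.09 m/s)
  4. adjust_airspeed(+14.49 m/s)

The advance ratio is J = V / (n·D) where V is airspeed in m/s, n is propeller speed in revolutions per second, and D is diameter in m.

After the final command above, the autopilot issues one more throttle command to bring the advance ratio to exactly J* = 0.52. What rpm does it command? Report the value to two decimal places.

set_propeller: D = 1.527 m, P = 1.925 m (p = P/D = 1.260642); state ← (V=0, rpm=0)
throttle_to(9322): rpm ← 9322
set_airspeed(69.09): V ← 69.09 m/s
adjust_airspeed(+14.49): V ← 69.09 +14.49 = 83.58 m/s
final state: V = 83.58 m/s, rpm = 9322 → n = rpm/60 = 155.366667 rev/s
target J* = 0.52; solve J* = V/(n·D) for n: n = V/(J*·D) = 83.58/(0.52 × 1.527) = 105.259181 rev/s
rpm = 60·n = 6315.550854

rpm = 6315.55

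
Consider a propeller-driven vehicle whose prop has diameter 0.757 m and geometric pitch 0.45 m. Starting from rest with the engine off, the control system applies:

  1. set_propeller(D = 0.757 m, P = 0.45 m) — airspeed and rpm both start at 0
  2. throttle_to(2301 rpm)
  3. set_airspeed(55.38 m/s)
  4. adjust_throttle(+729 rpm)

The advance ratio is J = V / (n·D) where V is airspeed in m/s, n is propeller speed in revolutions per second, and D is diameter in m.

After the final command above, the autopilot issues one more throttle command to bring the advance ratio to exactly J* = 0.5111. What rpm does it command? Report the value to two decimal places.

set_propeller: D = 0.757 m, P = 0.45 m (p = P/D = 0.594452); state ← (V=0, rpm=0)
throttle_to(2301): rpm ← 2301
set_airspeed(55.38): V ← 55.38 m/s
adjust_throttle(+729): rpm ← 2301 +729 = 3030
final state: V = 55.38 m/s, rpm = 3030 → n = rpm/60 = 50.500000 rev/s
target J* = 0.5111; solve J* = V/(n·D) for n: n = V/(J*·D) = 55.38/(0.5111 × 0.757) = 143.136763 rev/s
rpm = 60·n = 8588.205769

rpm = 8588.21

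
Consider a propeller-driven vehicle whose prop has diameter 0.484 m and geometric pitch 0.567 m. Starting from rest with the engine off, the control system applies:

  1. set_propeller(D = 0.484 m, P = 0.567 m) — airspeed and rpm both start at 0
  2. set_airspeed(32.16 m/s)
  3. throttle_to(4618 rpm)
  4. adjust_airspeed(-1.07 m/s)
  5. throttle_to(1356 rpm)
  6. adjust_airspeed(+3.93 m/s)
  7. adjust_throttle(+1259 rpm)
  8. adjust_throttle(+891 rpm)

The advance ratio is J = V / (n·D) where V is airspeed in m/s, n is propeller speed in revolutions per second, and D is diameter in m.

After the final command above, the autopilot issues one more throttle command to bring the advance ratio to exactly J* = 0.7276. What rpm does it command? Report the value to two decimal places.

set_propeller: D = 0.484 m, P = 0.567 m (p = P/D = 1.171488); state ← (V=0, rpm=0)
set_airspeed(32.16): V ← 32.16 m/s
throttle_to(4618): rpm ← 4618
adjust_airspeed(-1.07): V ← 32.16 -1.07 = 31.09 m/s
throttle_to(1356): rpm ← 1356
adjust_airspeed(+3.93): V ← 31.09 +3.93 = 35.02 m/s
adjust_throttle(+1259): rpm ← 1356 +1259 = 2615
adjust_throttle(+891): rpm ← 2615 +891 = 3506
final state: V = 35.02 m/s, rpm = 3506 → n = rpm/60 = 58.433333 rev/s
target J* = 0.7276; solve J* = V/(n·D) for n: n = V/(J*·D) = 35.02/(0.7276 × 0.484) = 99.443887 rev/s
rpm = 60·n = 5966.633197

rpm = 5966.63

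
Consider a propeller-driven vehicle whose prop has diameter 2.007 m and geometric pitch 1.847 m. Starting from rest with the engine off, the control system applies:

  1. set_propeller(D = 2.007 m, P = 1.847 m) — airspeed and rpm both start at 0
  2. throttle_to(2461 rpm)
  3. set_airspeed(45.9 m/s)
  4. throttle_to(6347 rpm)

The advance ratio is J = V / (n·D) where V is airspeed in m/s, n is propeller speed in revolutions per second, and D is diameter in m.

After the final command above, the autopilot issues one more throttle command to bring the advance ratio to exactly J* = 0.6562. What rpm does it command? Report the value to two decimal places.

rpm = 2091.13

set_propeller: D = 2.007 m, P = 1.847 m (p = P/D = 0.920279); state ← (V=0, rpm=0)
throttle_to(2461): rpm ← 2461
set_airspeed(45.9): V ← 45.9 m/s
throttle_to(6347): rpm ← 6347
final state: V = 45.9 m/s, rpm = 6347 → n = rpm/60 = 105.783333 rev/s
target J* = 0.6562; solve J* = V/(n·D) for n: n = V/(J*·D) = 45.9/(0.6562 × 2.007) = 34.852111 rev/s
rpm = 60·n = 2091.126653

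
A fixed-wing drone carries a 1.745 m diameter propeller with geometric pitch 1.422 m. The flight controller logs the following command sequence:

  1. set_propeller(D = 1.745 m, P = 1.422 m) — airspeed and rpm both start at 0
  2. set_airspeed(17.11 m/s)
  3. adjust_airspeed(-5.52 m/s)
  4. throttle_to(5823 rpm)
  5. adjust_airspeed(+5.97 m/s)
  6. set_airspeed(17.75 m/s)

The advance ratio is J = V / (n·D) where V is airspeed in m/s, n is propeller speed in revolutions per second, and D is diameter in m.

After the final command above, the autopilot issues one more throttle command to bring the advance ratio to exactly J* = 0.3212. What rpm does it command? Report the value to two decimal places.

rpm = 1900.11

set_propeller: D = 1.745 m, P = 1.422 m (p = P/D = 0.814900); state ← (V=0, rpm=0)
set_airspeed(17.11): V ← 17.11 m/s
adjust_airspeed(-5.52): V ← 17.11 -5.52 = 11.59 m/s
throttle_to(5823): rpm ← 5823
adjust_airspeed(+5.97): V ← 11.59 +5.97 = 17.56 m/s
set_airspeed(17.75): V ← 17.75 m/s
final state: V = 17.75 m/s, rpm = 5823 → n = rpm/60 = 97.050000 rev/s
target J* = 0.3212; solve J* = V/(n·D) for n: n = V/(J*·D) = 17.75/(0.3212 × 1.745) = 31.668492 rev/s
rpm = 60·n = 1900.109546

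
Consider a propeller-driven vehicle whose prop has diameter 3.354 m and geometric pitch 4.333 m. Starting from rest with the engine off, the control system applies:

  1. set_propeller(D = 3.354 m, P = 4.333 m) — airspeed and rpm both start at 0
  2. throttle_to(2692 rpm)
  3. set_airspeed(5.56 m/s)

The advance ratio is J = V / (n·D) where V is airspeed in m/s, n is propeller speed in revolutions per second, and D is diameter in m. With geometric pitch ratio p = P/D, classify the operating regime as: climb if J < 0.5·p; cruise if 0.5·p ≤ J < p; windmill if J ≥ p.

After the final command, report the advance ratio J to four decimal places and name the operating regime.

J = 0.0369, regime = climb

set_propeller: D = 3.354 m, P = 4.333 m (p = P/D = 1.291890); state ← (V=0, rpm=0)
throttle_to(2692): rpm ← 2692
set_airspeed(5.56): V ← 5.56 m/s
final state: V = 5.56 m/s, rpm = 2692 → n = rpm/60 = 44.866667 rev/s
J = V / (n·D) = 5.56 / (44.866667 × 3.354) = 0.036948
regime bands: climb J<0.6459 | cruise [0.6459, 1.2919) | windmill J≥1.2919
J = 0.0369 → climb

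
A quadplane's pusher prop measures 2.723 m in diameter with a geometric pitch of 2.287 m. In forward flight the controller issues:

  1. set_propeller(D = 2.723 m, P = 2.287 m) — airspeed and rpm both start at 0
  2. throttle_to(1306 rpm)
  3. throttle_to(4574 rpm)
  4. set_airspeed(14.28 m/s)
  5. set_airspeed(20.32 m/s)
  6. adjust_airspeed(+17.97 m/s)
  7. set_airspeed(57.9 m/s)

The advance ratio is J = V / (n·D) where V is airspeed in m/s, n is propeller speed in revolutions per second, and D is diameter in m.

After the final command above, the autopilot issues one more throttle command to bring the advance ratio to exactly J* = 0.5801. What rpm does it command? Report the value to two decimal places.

set_propeller: D = 2.723 m, P = 2.287 m (p = P/D = 0.839882); state ← (V=0, rpm=0)
throttle_to(1306): rpm ← 1306
throttle_to(4574): rpm ← 4574
set_airspeed(14.28): V ← 14.28 m/s
set_airspeed(20.32): V ← 20.32 m/s
adjust_airspeed(+17.97): V ← 20.32 +17.97 = 38.29 m/s
set_airspeed(57.9): V ← 57.9 m/s
final state: V = 57.9 m/s, rpm = 4574 → n = rpm/60 = 76.233333 rev/s
target J* = 0.5801; solve J* = V/(n·D) for n: n = V/(J*·D) = 57.9/(0.5801 × 2.723) = 36.654564 rev/s
rpm = 60·n = 2199.273834

rpm = 2199.27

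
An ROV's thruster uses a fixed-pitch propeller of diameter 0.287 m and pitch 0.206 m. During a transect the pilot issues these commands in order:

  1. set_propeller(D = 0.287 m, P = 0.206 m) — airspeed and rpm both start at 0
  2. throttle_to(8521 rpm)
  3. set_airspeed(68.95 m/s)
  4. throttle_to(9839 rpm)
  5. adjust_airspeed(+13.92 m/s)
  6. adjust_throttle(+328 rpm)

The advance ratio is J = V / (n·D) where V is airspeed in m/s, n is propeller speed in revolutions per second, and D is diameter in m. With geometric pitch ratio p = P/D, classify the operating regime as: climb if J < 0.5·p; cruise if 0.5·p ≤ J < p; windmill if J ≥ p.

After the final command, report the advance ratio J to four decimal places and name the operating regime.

set_propeller: D = 0.287 m, P = 0.206 m (p = P/D = 0.717770); state ← (V=0, rpm=0)
throttle_to(8521): rpm ← 8521
set_airspeed(68.95): V ← 68.95 m/s
throttle_to(9839): rpm ← 9839
adjust_airspeed(+13.92): V ← 68.95 +13.92 = 82.87 m/s
adjust_throttle(+328): rpm ← 9839 +328 = 10167
final state: V = 82.87 m/s, rpm = 10167 → n = rpm/60 = 169.450000 rev/s
J = V / (n·D) = 82.87 / (169.450000 × 0.287) = 1.704017
regime bands: climb J<0.3589 | cruise [0.3589, 0.7178) | windmill J≥0.7178
J = 1.7040 → windmill

J = 1.7040, regime = windmill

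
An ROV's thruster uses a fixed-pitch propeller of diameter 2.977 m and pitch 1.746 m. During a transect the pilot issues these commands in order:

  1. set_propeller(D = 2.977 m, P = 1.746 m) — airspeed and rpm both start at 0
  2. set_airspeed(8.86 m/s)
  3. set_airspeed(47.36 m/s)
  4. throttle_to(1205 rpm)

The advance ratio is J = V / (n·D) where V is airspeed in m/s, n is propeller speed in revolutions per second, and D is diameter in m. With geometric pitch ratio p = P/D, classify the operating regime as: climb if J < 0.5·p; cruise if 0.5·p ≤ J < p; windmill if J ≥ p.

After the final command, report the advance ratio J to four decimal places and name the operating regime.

set_propeller: D = 2.977 m, P = 1.746 m (p = P/D = 0.586496); state ← (V=0, rpm=0)
set_airspeed(8.86): V ← 8.86 m/s
set_airspeed(47.36): V ← 47.36 m/s
throttle_to(1205): rpm ← 1205
final state: V = 47.36 m/s, rpm = 1205 → n = rpm/60 = 20.083333 rev/s
J = V / (n·D) = 47.36 / (20.083333 × 2.977) = 0.792131
regime bands: climb J<0.2932 | cruise [0.2932, 0.5865) | windmill J≥0.5865
J = 0.7921 → windmill

J = 0.7921, regime = windmill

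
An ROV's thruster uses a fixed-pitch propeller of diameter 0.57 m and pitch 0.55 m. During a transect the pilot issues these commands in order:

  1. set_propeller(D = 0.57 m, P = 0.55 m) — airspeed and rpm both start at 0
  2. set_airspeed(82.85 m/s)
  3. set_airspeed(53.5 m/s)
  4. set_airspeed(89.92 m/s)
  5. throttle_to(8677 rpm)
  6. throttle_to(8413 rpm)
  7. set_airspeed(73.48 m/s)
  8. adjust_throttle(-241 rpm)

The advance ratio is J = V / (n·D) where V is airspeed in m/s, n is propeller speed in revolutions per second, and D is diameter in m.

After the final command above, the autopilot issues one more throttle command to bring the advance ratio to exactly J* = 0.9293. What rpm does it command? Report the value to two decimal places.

set_propeller: D = 0.57 m, P = 0.55 m (p = P/D = 0.964912); state ← (V=0, rpm=0)
set_airspeed(82.85): V ← 82.85 m/s
set_airspeed(53.5): V ← 53.5 m/s
set_airspeed(89.92): V ← 89.92 m/s
throttle_to(8677): rpm ← 8677
throttle_to(8413): rpm ← 8413
set_airspeed(73.48): V ← 73.48 m/s
adjust_throttle(-241): rpm ← 8413 -241 = 8172
final state: V = 73.48 m/s, rpm = 8172 → n = rpm/60 = 136.200000 rev/s
target J* = 0.9293; solve J* = V/(n·D) for n: n = V/(J*·D) = 73.48/(0.9293 × 0.57) = 138.719768 rev/s
rpm = 60·n = 8323.186099

rpm = 8323.19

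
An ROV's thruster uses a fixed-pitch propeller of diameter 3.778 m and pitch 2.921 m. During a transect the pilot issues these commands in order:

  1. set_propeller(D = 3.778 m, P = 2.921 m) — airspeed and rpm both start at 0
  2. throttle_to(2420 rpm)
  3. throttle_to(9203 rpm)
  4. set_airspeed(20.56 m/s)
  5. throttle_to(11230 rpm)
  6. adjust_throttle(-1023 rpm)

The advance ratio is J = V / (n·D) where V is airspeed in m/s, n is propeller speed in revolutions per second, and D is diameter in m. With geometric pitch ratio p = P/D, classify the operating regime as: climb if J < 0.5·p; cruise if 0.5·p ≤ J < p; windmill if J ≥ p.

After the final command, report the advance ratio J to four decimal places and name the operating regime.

J = 0.0320, regime = climb

set_propeller: D = 3.778 m, P = 2.921 m (p = P/D = 0.773160); state ← (V=0, rpm=0)
throttle_to(2420): rpm ← 2420
throttle_to(9203): rpm ← 9203
set_airspeed(20.56): V ← 20.56 m/s
throttle_to(11230): rpm ← 11230
adjust_throttle(-1023): rpm ← 11230 -1023 = 10207
final state: V = 20.56 m/s, rpm = 10207 → n = rpm/60 = 170.116667 rev/s
J = V / (n·D) = 20.56 / (170.116667 × 3.778) = 0.031990
regime bands: climb J<0.3866 | cruise [0.3866, 0.7732) | windmill J≥0.7732
J = 0.0320 → climb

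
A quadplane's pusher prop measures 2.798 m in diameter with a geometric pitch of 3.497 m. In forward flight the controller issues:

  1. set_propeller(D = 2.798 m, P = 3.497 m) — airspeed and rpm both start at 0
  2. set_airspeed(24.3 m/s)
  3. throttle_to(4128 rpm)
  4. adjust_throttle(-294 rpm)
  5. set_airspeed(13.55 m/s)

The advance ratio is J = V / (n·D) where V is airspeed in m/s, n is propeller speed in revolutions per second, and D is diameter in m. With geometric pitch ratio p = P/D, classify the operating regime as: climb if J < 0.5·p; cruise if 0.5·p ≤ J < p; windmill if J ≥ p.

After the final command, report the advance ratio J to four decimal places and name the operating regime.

J = 0.0758, regime = climb

set_propeller: D = 2.798 m, P = 3.497 m (p = P/D = 1.249821); state ← (V=0, rpm=0)
set_airspeed(24.3): V ← 24.3 m/s
throttle_to(4128): rpm ← 4128
adjust_throttle(-294): rpm ← 4128 -294 = 3834
set_airspeed(13.55): V ← 13.55 m/s
final state: V = 13.55 m/s, rpm = 3834 → n = rpm/60 = 63.900000 rev/s
J = V / (n·D) = 13.55 / (63.900000 × 2.798) = 0.075786
regime bands: climb J<0.6249 | cruise [0.6249, 1.2498) | windmill J≥1.2498
J = 0.0758 → climb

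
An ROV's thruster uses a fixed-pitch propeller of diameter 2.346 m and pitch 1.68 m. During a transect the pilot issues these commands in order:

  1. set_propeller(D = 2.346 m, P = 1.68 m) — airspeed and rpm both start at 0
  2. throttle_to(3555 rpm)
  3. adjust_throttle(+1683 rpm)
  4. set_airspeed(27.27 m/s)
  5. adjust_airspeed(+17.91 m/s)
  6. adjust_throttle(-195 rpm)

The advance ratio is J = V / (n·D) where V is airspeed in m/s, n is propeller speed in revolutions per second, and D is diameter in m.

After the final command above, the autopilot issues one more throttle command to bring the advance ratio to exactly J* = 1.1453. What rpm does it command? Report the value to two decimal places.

set_propeller: D = 2.346 m, P = 1.68 m (p = P/D = 0.716113); state ← (V=0, rpm=0)
throttle_to(3555): rpm ← 3555
adjust_throttle(+1683): rpm ← 3555 +1683 = 5238
set_airspeed(27.27): V ← 27.27 m/s
adjust_airspeed(+17.91): V ← 27.27 +17.91 = 45.18 m/s
adjust_throttle(-195): rpm ← 5238 -195 = 5043
final state: V = 45.18 m/s, rpm = 5043 → n = rpm/60 = 84.050000 rev/s
target J* = 1.1453; solve J* = V/(n·D) for n: n = V/(J*·D) = 45.18/(1.1453 × 2.346) = 16.815081 rev/s
rpm = 60·n = 1008.904847

rpm = 1008.90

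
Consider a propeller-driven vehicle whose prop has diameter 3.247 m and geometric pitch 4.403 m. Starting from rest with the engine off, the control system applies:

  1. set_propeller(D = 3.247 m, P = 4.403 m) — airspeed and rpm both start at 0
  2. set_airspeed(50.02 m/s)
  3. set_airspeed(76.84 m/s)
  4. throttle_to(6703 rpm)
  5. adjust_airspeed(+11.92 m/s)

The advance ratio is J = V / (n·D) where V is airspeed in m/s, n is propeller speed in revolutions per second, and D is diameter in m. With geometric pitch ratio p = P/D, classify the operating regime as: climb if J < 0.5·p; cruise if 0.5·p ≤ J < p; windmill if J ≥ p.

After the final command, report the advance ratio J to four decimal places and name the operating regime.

J = 0.2447, regime = climb

set_propeller: D = 3.247 m, P = 4.403 m (p = P/D = 1.356021); state ← (V=0, rpm=0)
set_airspeed(50.02): V ← 50.02 m/s
set_airspeed(76.84): V ← 76.84 m/s
throttle_to(6703): rpm ← 6703
adjust_airspeed(+11.92): V ← 76.84 +11.92 = 88.76 m/s
final state: V = 88.76 m/s, rpm = 6703 → n = rpm/60 = 111.716667 rev/s
J = V / (n·D) = 88.76 / (111.716667 × 3.247) = 0.244690
regime bands: climb J<0.6780 | cruise [0.6780, 1.3560) | windmill J≥1.3560
J = 0.2447 → climb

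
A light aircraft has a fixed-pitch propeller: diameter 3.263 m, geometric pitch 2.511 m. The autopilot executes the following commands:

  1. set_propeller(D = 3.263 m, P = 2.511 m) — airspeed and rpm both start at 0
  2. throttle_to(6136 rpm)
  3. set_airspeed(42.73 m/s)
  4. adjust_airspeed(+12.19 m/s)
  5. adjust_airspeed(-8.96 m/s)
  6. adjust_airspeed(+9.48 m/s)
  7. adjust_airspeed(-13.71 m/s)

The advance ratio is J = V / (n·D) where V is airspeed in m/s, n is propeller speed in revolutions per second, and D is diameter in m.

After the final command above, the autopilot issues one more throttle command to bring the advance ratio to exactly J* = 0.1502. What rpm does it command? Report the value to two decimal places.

rpm = 5108.73

set_propeller: D = 3.263 m, P = 2.511 m (p = P/D = 0.769537); state ← (V=0, rpm=0)
throttle_to(6136): rpm ← 6136
set_airspeed(42.73): V ← 42.73 m/s
adjust_airspeed(+12.19): V ← 42.73 +12.19 = 54.92 m/s
adjust_airspeed(-8.96): V ← 54.92 -8.96 = 45.96 m/s
adjust_airspeed(+9.48): V ← 45.96 +9.48 = 55.44 m/s
adjust_airspeed(-13.71): V ← 55.44 -13.71 = 41.73 m/s
final state: V = 41.73 m/s, rpm = 6136 → n = rpm/60 = 102.266667 rev/s
target J* = 0.1502; solve J* = V/(n·D) for n: n = V/(J*·D) = 41.73/(0.1502 × 3.263) = 85.145437 rev/s
rpm = 60·n = 5108.726214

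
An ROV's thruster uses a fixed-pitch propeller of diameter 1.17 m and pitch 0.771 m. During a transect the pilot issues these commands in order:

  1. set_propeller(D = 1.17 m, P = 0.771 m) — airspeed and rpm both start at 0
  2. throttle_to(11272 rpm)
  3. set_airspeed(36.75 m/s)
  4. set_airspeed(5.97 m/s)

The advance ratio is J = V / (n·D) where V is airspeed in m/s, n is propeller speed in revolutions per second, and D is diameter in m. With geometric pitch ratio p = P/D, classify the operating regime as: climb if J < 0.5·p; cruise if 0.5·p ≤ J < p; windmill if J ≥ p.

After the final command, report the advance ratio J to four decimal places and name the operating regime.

J = 0.0272, regime = climb

set_propeller: D = 1.17 m, P = 0.771 m (p = P/D = 0.658974); state ← (V=0, rpm=0)
throttle_to(11272): rpm ← 11272
set_airspeed(36.75): V ← 36.75 m/s
set_airspeed(5.97): V ← 5.97 m/s
final state: V = 5.97 m/s, rpm = 11272 → n = rpm/60 = 187.866667 rev/s
J = V / (n·D) = 5.97 / (187.866667 × 1.17) = 0.027161
regime bands: climb J<0.3295 | cruise [0.3295, 0.6590) | windmill J≥0.6590
J = 0.0272 → climb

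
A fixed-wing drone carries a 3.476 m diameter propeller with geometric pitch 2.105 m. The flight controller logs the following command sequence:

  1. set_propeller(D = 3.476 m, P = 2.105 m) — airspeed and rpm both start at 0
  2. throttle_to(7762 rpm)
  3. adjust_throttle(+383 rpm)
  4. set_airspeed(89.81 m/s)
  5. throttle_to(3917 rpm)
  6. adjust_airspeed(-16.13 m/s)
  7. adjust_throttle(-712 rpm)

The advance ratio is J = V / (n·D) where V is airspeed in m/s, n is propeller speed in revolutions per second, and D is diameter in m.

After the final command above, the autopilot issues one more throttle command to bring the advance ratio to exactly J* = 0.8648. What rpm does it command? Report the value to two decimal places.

set_propeller: D = 3.476 m, P = 2.105 m (p = P/D = 0.605581); state ← (V=0, rpm=0)
throttle_to(7762): rpm ← 7762
adjust_throttle(+383): rpm ← 7762 +383 = 8145
set_airspeed(89.81): V ← 89.81 m/s
throttle_to(3917): rpm ← 3917
adjust_airspeed(-16.13): V ← 89.81 -16.13 = 73.68 m/s
adjust_throttle(-712): rpm ← 3917 -712 = 3205
final state: V = 73.68 m/s, rpm = 3205 → n = rpm/60 = 53.416667 rev/s
target J* = 0.8648; solve J* = V/(n·D) for n: n = V/(J*·D) = 73.68/(0.8648 × 3.476) = 24.510613 rev/s
rpm = 60·n = 1470.636765

rpm = 1470.64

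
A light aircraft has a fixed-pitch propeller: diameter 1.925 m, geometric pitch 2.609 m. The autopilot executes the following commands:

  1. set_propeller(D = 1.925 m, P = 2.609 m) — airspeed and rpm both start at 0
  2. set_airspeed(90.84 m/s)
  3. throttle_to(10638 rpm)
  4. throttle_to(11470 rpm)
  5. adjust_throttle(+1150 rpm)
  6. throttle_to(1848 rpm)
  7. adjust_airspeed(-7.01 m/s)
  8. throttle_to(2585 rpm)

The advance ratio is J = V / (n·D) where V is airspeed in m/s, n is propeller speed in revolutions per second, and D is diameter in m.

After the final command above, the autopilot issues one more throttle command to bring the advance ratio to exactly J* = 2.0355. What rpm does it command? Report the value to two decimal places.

rpm = 1283.66

set_propeller: D = 1.925 m, P = 2.609 m (p = P/D = 1.355325); state ← (V=0, rpm=0)
set_airspeed(90.84): V ← 90.84 m/s
throttle_to(10638): rpm ← 10638
throttle_to(11470): rpm ← 11470
adjust_throttle(+1150): rpm ← 11470 +1150 = 12620
throttle_to(1848): rpm ← 1848
adjust_airspeed(-7.01): V ← 90.84 -7.01 = 83.83 m/s
throttle_to(2585): rpm ← 2585
final state: V = 83.83 m/s, rpm = 2585 → n = rpm/60 = 43.083333 rev/s
target J* = 2.0355; solve J* = V/(n·D) for n: n = V/(J*·D) = 83.83/(2.0355 × 1.925) = 21.394278 rev/s
rpm = 60·n = 1283.656653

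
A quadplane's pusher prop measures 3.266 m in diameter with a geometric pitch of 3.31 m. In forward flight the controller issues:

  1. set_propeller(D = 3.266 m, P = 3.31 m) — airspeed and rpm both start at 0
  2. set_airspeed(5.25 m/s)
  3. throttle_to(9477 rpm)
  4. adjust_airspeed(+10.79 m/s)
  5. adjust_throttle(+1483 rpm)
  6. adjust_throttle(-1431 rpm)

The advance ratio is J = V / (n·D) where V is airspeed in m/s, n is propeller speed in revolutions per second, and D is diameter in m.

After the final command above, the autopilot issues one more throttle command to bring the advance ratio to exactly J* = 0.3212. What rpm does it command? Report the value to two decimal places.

rpm = 917.41

set_propeller: D = 3.266 m, P = 3.31 m (p = P/D = 1.013472); state ← (V=0, rpm=0)
set_airspeed(5.25): V ← 5.25 m/s
throttle_to(9477): rpm ← 9477
adjust_airspeed(+10.79): V ← 5.25 +10.79 = 16.04 m/s
adjust_throttle(+1483): rpm ← 9477 +1483 = 10960
adjust_throttle(-1431): rpm ← 10960 -1431 = 9529
final state: V = 16.04 m/s, rpm = 9529 → n = rpm/60 = 158.816667 rev/s
target J* = 0.3212; solve J* = V/(n·D) for n: n = V/(J*·D) = 16.04/(0.3212 × 3.266) = 15.290182 rev/s
rpm = 60·n = 917.410903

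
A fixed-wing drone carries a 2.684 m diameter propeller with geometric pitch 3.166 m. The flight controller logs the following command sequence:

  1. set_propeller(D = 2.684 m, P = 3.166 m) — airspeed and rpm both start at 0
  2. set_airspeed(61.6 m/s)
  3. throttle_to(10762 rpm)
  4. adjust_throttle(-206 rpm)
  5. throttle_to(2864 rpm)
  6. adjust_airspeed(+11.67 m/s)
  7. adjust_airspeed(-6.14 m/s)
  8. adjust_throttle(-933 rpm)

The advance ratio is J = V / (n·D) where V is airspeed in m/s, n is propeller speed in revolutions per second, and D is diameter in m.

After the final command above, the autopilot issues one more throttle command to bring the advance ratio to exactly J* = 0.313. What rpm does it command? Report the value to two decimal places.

rpm = 4794.47

set_propeller: D = 2.684 m, P = 3.166 m (p = P/D = 1.179583); state ← (V=0, rpm=0)
set_airspeed(61.6): V ← 61.6 m/s
throttle_to(10762): rpm ← 10762
adjust_throttle(-206): rpm ← 10762 -206 = 10556
throttle_to(2864): rpm ← 2864
adjust_airspeed(+11.67): V ← 61.6 +11.67 = 73.27 m/s
adjust_airspeed(-6.14): V ← 73.27 -6.14 = 67.13 m/s
adjust_throttle(-933): rpm ← 2864 -933 = 1931
final state: V = 67.13 m/s, rpm = 1931 → n = rpm/60 = 32.183333 rev/s
target J* = 0.313; solve J* = V/(n·D) for n: n = V/(J*·D) = 67.13/(0.313 × 2.684) = 79.907915 rev/s
rpm = 60·n = 4794.474891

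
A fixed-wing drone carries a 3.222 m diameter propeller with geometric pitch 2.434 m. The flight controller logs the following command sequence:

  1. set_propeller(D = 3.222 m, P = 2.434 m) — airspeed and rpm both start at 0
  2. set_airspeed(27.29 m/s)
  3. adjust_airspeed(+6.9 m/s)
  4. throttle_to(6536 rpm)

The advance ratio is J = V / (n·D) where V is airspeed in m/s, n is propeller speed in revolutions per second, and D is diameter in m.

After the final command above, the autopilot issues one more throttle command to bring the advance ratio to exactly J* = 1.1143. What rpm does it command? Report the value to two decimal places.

set_propeller: D = 3.222 m, P = 2.434 m (p = P/D = 0.755431); state ← (V=0, rpm=0)
set_airspeed(27.29): V ← 27.29 m/s
adjust_airspeed(+6.9): V ← 27.29 +6.9 = 34.19 m/s
throttle_to(6536): rpm ← 6536
final state: V = 34.19 m/s, rpm = 6536 → n = rpm/60 = 108.933333 rev/s
target J* = 1.1143; solve J* = V/(n·D) for n: n = V/(J*·D) = 34.19/(1.1143 × 3.222) = 9.522948 rev/s
rpm = 60·n = 571.376908

rpm = 571.38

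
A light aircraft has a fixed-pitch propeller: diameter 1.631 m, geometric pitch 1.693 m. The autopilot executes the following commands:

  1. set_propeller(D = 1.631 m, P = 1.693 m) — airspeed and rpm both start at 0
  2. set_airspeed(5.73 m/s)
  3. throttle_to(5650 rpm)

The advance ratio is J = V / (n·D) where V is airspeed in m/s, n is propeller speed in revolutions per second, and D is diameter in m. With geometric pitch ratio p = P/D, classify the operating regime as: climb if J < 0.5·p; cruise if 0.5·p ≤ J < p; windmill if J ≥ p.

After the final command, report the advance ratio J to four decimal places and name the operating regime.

J = 0.0373, regime = climb

set_propeller: D = 1.631 m, P = 1.693 m (p = P/D = 1.038013); state ← (V=0, rpm=0)
set_airspeed(5.73): V ← 5.73 m/s
throttle_to(5650): rpm ← 5650
final state: V = 5.73 m/s, rpm = 5650 → n = rpm/60 = 94.166667 rev/s
J = V / (n·D) = 5.73 / (94.166667 × 1.631) = 0.037308
regime bands: climb J<0.5190 | cruise [0.5190, 1.0380) | windmill J≥1.0380
J = 0.0373 → climb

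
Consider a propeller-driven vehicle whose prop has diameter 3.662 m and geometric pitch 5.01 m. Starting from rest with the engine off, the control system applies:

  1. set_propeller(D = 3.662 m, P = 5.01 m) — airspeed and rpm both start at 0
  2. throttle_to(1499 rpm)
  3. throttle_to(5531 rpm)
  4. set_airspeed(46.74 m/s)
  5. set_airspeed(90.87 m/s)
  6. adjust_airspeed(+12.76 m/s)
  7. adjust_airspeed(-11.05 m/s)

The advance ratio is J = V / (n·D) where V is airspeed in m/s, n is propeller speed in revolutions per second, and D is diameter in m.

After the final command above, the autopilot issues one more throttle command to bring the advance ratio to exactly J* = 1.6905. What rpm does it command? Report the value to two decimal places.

set_propeller: D = 3.662 m, P = 5.01 m (p = P/D = 1.368105); state ← (V=0, rpm=0)
throttle_to(1499): rpm ← 1499
throttle_to(5531): rpm ← 5531
set_airspeed(46.74): V ← 46.74 m/s
set_airspeed(90.87): V ← 90.87 m/s
adjust_airspeed(+12.76): V ← 90.87 +12.76 = 103.63 m/s
adjust_airspeed(-11.05): V ← 103.63 -11.05 = 92.58 m/s
final state: V = 92.58 m/s, rpm = 5531 → n = rpm/60 = 92.183333 rev/s
target J* = 1.6905; solve J* = V/(n·D) for n: n = V/(J*·D) = 92.58/(1.6905 × 3.662) = 14.954905 rev/s
rpm = 60·n = 897.294306

rpm = 897.29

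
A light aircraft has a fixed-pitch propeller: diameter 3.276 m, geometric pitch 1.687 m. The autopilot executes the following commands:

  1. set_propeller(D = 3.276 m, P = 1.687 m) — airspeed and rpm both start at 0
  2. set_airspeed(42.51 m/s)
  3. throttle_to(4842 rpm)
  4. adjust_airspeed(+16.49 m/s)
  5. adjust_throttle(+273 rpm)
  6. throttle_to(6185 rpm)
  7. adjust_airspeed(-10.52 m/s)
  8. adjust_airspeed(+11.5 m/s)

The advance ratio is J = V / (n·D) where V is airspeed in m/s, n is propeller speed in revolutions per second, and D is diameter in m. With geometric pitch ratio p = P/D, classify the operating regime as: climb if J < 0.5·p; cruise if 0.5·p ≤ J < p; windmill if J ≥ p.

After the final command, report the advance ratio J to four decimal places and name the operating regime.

set_propeller: D = 3.276 m, P = 1.687 m (p = P/D = 0.514957); state ← (V=0, rpm=0)
set_airspeed(42.51): V ← 42.51 m/s
throttle_to(4842): rpm ← 4842
adjust_airspeed(+16.49): V ← 42.51 +16.49 = 59 m/s
adjust_throttle(+273): rpm ← 4842 +273 = 5115
throttle_to(6185): rpm ← 6185
adjust_airspeed(-10.52): V ← 59 -10.52 = 48.48 m/s
adjust_airspeed(+11.5): V ← 48.48 +11.5 = 59.98 m/s
final state: V = 59.98 m/s, rpm = 6185 → n = rpm/60 = 103.083333 rev/s
J = V / (n·D) = 59.98 / (103.083333 × 3.276) = 0.177613
regime bands: climb J<0.2575 | cruise [0.2575, 0.5150) | windmill J≥0.5150
J = 0.1776 → climb

J = 0.1776, regime = climb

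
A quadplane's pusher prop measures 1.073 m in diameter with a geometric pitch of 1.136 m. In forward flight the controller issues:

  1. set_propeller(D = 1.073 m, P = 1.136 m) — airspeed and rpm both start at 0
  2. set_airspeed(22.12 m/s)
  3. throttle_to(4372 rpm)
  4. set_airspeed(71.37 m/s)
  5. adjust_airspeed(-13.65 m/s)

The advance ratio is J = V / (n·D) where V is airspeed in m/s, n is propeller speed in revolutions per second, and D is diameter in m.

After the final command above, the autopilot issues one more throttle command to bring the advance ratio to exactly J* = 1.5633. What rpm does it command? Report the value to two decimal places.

set_propeller: D = 1.073 m, P = 1.136 m (p = P/D = 1.058714); state ← (V=0, rpm=0)
set_airspeed(22.12): V ← 22.12 m/s
throttle_to(4372): rpm ← 4372
set_airspeed(71.37): V ← 71.37 m/s
adjust_airspeed(-13.65): V ← 71.37 -13.65 = 57.72 m/s
final state: V = 57.72 m/s, rpm = 4372 → n = rpm/60 = 72.866667 rev/s
target J* = 1.5633; solve J* = V/(n·D) for n: n = V/(J*·D) = 57.72/(1.5633 × 1.073) = 34.409968 rev/s
rpm = 60·n = 2064.598098

rpm = 2064.60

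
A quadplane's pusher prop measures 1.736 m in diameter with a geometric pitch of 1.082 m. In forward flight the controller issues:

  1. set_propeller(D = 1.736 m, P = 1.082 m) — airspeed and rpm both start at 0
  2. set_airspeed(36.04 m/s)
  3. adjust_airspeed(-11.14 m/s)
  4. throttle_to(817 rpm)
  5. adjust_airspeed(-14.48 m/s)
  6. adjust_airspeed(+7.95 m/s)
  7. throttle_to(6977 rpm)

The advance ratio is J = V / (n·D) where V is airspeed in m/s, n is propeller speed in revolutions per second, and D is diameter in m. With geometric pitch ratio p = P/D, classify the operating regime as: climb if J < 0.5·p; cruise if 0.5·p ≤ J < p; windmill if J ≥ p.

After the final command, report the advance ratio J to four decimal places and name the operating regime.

J = 0.0910, regime = climb

set_propeller: D = 1.736 m, P = 1.082 m (p = P/D = 0.623272); state ← (V=0, rpm=0)
set_airspeed(36.04): V ← 36.04 m/s
adjust_airspeed(-11.14): V ← 36.04 -11.14 = 24.9 m/s
throttle_to(817): rpm ← 817
adjust_airspeed(-14.48): V ← 24.9 -14.48 = 10.42 m/s
adjust_airspeed(+7.95): V ← 10.42 +7.95 = 18.37 m/s
throttle_to(6977): rpm ← 6977
final state: V = 18.37 m/s, rpm = 6977 → n = rpm/60 = 116.283333 rev/s
J = V / (n·D) = 18.37 / (116.283333 × 1.736) = 0.091000
regime bands: climb J<0.3116 | cruise [0.3116, 0.6233) | windmill J≥0.6233
J = 0.0910 → climb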